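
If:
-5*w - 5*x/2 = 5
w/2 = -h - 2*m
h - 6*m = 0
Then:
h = 3*x/16 + 3/8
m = x/32 + 1/16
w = -x/2 - 1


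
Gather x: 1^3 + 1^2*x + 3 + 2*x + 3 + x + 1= 4*x + 8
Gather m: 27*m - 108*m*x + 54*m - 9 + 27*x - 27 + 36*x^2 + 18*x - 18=m*(81 - 108*x) + 36*x^2 + 45*x - 54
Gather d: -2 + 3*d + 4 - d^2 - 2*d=-d^2 + d + 2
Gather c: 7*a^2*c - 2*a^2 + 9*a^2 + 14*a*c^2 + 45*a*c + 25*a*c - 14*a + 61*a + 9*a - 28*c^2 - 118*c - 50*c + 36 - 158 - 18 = 7*a^2 + 56*a + c^2*(14*a - 28) + c*(7*a^2 + 70*a - 168) - 140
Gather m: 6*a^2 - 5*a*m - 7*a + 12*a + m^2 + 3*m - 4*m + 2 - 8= 6*a^2 + 5*a + m^2 + m*(-5*a - 1) - 6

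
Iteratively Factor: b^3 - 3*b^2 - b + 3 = (b - 1)*(b^2 - 2*b - 3) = (b - 1)*(b + 1)*(b - 3)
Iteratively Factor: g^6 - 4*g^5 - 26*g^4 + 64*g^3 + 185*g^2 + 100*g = (g - 5)*(g^5 + g^4 - 21*g^3 - 41*g^2 - 20*g) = g*(g - 5)*(g^4 + g^3 - 21*g^2 - 41*g - 20) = g*(g - 5)*(g + 4)*(g^3 - 3*g^2 - 9*g - 5) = g*(g - 5)*(g + 1)*(g + 4)*(g^2 - 4*g - 5) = g*(g - 5)^2*(g + 1)*(g + 4)*(g + 1)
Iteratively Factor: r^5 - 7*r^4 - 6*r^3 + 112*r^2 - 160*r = (r - 4)*(r^4 - 3*r^3 - 18*r^2 + 40*r) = (r - 4)*(r + 4)*(r^3 - 7*r^2 + 10*r) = (r - 4)*(r - 2)*(r + 4)*(r^2 - 5*r) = r*(r - 4)*(r - 2)*(r + 4)*(r - 5)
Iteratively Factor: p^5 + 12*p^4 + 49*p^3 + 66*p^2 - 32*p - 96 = (p + 2)*(p^4 + 10*p^3 + 29*p^2 + 8*p - 48) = (p + 2)*(p + 3)*(p^3 + 7*p^2 + 8*p - 16) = (p + 2)*(p + 3)*(p + 4)*(p^2 + 3*p - 4) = (p + 2)*(p + 3)*(p + 4)^2*(p - 1)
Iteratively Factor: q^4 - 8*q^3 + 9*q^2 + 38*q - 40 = (q - 1)*(q^3 - 7*q^2 + 2*q + 40) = (q - 1)*(q + 2)*(q^2 - 9*q + 20) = (q - 4)*(q - 1)*(q + 2)*(q - 5)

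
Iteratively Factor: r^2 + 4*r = (r)*(r + 4)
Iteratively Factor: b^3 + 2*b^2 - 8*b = (b + 4)*(b^2 - 2*b) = (b - 2)*(b + 4)*(b)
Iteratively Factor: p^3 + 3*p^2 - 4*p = (p - 1)*(p^2 + 4*p) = p*(p - 1)*(p + 4)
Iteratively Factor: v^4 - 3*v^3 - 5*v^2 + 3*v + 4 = (v + 1)*(v^3 - 4*v^2 - v + 4) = (v + 1)^2*(v^2 - 5*v + 4) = (v - 4)*(v + 1)^2*(v - 1)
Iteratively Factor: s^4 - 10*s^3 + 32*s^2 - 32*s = (s - 4)*(s^3 - 6*s^2 + 8*s) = (s - 4)*(s - 2)*(s^2 - 4*s) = s*(s - 4)*(s - 2)*(s - 4)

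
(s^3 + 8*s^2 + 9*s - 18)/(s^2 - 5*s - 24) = (s^2 + 5*s - 6)/(s - 8)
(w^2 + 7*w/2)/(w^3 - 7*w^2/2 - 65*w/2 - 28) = w/(w^2 - 7*w - 8)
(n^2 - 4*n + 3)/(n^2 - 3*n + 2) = (n - 3)/(n - 2)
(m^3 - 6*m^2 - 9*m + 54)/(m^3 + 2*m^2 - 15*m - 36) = (m^2 - 9*m + 18)/(m^2 - m - 12)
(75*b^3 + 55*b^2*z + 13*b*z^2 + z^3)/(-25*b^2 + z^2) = (15*b^2 + 8*b*z + z^2)/(-5*b + z)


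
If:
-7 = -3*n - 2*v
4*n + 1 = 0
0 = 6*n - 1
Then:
No Solution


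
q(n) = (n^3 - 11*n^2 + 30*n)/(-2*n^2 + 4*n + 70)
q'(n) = (4*n - 4)*(n^3 - 11*n^2 + 30*n)/(-2*n^2 + 4*n + 70)^2 + (3*n^2 - 22*n + 30)/(-2*n^2 + 4*n + 70)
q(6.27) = 0.13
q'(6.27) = 0.78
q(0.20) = 0.08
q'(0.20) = 0.36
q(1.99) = 0.34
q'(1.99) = -0.01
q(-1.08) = -0.73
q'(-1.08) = 1.00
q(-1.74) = -1.59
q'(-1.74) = 1.66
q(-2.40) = -3.05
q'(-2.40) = 2.90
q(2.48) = 0.33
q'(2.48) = -0.06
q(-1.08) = -0.73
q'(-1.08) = 1.00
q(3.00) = 0.28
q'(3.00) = -0.11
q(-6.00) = 30.46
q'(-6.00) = 22.42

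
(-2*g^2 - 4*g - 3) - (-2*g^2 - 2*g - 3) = -2*g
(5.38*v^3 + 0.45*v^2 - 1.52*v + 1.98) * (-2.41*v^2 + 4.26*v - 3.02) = -12.9658*v^5 + 21.8343*v^4 - 10.6674*v^3 - 12.606*v^2 + 13.0252*v - 5.9796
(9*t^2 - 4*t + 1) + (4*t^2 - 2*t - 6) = 13*t^2 - 6*t - 5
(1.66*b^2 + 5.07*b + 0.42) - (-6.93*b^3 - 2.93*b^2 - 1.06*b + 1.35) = 6.93*b^3 + 4.59*b^2 + 6.13*b - 0.93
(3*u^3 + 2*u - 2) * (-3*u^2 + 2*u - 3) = -9*u^5 + 6*u^4 - 15*u^3 + 10*u^2 - 10*u + 6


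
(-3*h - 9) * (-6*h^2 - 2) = 18*h^3 + 54*h^2 + 6*h + 18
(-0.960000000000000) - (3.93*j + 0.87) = -3.93*j - 1.83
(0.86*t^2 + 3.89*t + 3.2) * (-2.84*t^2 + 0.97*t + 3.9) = -2.4424*t^4 - 10.2134*t^3 - 1.9607*t^2 + 18.275*t + 12.48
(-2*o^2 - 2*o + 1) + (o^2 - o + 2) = -o^2 - 3*o + 3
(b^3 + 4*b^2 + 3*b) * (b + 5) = b^4 + 9*b^3 + 23*b^2 + 15*b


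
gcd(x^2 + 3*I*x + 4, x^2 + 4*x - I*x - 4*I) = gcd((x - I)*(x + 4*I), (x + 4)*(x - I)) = x - I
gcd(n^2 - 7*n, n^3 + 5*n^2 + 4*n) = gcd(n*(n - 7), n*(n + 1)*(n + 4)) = n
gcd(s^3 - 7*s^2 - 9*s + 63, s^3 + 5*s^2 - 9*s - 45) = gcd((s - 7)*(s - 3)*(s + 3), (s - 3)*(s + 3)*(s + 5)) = s^2 - 9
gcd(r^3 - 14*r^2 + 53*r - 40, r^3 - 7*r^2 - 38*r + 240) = r^2 - 13*r + 40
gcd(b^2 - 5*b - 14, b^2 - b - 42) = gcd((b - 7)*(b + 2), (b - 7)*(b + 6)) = b - 7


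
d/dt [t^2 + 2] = 2*t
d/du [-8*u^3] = -24*u^2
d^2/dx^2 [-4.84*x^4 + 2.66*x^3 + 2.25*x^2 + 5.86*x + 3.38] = -58.08*x^2 + 15.96*x + 4.5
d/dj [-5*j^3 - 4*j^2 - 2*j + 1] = -15*j^2 - 8*j - 2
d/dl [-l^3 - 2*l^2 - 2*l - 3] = -3*l^2 - 4*l - 2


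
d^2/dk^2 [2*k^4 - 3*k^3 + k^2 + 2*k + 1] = 24*k^2 - 18*k + 2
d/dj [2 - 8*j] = -8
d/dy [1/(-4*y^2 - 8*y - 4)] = (y + 1)/(2*(y^2 + 2*y + 1)^2)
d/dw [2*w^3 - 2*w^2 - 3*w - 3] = 6*w^2 - 4*w - 3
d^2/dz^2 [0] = 0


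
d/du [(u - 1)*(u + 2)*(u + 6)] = 3*u^2 + 14*u + 4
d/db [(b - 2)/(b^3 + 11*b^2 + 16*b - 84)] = (-2*b - 13)/(b^4 + 26*b^3 + 253*b^2 + 1092*b + 1764)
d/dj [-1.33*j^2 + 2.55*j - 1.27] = 2.55 - 2.66*j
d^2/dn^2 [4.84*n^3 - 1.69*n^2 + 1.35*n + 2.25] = 29.04*n - 3.38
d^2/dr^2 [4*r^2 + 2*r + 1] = 8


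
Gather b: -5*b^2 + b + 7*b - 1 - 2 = -5*b^2 + 8*b - 3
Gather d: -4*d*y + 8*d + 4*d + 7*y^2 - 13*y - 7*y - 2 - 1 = d*(12 - 4*y) + 7*y^2 - 20*y - 3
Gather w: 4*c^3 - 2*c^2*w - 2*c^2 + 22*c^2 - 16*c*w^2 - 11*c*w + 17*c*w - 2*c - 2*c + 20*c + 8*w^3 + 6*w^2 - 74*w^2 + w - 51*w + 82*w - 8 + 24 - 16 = 4*c^3 + 20*c^2 + 16*c + 8*w^3 + w^2*(-16*c - 68) + w*(-2*c^2 + 6*c + 32)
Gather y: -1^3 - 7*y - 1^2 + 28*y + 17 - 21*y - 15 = 0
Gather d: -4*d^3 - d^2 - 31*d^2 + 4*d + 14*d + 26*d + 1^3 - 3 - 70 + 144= -4*d^3 - 32*d^2 + 44*d + 72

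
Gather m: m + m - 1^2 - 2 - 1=2*m - 4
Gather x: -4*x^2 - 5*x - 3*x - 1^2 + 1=-4*x^2 - 8*x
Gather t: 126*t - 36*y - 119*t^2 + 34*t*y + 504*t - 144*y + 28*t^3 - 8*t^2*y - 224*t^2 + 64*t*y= 28*t^3 + t^2*(-8*y - 343) + t*(98*y + 630) - 180*y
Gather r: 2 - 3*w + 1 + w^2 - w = w^2 - 4*w + 3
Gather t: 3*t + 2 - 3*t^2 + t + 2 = -3*t^2 + 4*t + 4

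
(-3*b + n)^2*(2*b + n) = 18*b^3 - 3*b^2*n - 4*b*n^2 + n^3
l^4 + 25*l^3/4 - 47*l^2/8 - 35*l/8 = l*(l - 5/4)*(l + 1/2)*(l + 7)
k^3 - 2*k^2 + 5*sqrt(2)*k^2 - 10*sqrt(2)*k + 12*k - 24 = (k - 2)*(k + 2*sqrt(2))*(k + 3*sqrt(2))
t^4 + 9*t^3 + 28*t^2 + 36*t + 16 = (t + 1)*(t + 2)^2*(t + 4)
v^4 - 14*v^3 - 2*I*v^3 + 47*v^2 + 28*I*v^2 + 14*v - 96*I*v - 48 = (v - 8)*(v - 6)*(v - I)^2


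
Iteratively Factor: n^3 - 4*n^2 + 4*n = (n)*(n^2 - 4*n + 4) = n*(n - 2)*(n - 2)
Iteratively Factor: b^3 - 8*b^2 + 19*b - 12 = (b - 1)*(b^2 - 7*b + 12) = (b - 4)*(b - 1)*(b - 3)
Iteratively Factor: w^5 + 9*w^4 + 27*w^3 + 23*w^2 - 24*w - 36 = (w + 3)*(w^4 + 6*w^3 + 9*w^2 - 4*w - 12) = (w + 3)^2*(w^3 + 3*w^2 - 4) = (w - 1)*(w + 3)^2*(w^2 + 4*w + 4) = (w - 1)*(w + 2)*(w + 3)^2*(w + 2)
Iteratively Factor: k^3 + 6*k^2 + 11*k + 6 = (k + 3)*(k^2 + 3*k + 2) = (k + 1)*(k + 3)*(k + 2)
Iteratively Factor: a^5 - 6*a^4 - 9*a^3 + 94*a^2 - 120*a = (a - 5)*(a^4 - a^3 - 14*a^2 + 24*a) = (a - 5)*(a + 4)*(a^3 - 5*a^2 + 6*a) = (a - 5)*(a - 3)*(a + 4)*(a^2 - 2*a) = (a - 5)*(a - 3)*(a - 2)*(a + 4)*(a)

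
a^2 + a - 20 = (a - 4)*(a + 5)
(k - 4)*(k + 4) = k^2 - 16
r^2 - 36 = (r - 6)*(r + 6)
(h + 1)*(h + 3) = h^2 + 4*h + 3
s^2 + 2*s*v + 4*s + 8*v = (s + 4)*(s + 2*v)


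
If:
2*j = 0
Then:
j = 0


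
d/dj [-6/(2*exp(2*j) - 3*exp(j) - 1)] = (24*exp(j) - 18)*exp(j)/(-2*exp(2*j) + 3*exp(j) + 1)^2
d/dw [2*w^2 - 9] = 4*w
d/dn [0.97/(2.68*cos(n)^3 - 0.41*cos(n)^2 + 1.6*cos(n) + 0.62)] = (7.7988*cos(n)^2 - 0.7954*cos(n) + 1.552)*sin(n)/(2.68*cos(n)^3 - 0.41*cos(n)^2 + 1.6*cos(n) + 0.62)^2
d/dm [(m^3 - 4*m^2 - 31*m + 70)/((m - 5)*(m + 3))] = (m^4 - 4*m^3 - 6*m^2 - 20*m + 605)/(m^4 - 4*m^3 - 26*m^2 + 60*m + 225)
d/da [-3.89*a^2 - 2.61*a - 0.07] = -7.78*a - 2.61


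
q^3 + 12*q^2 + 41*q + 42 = (q + 2)*(q + 3)*(q + 7)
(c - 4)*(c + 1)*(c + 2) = c^3 - c^2 - 10*c - 8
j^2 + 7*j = j*(j + 7)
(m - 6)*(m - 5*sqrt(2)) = m^2 - 5*sqrt(2)*m - 6*m + 30*sqrt(2)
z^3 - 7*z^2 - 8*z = z*(z - 8)*(z + 1)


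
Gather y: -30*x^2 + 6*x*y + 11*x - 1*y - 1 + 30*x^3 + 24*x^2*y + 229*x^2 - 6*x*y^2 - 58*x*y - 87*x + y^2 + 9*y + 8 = 30*x^3 + 199*x^2 - 76*x + y^2*(1 - 6*x) + y*(24*x^2 - 52*x + 8) + 7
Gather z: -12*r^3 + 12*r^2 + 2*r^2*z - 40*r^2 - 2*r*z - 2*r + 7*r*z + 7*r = -12*r^3 - 28*r^2 + 5*r + z*(2*r^2 + 5*r)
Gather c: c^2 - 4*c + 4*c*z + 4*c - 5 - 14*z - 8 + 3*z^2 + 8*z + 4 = c^2 + 4*c*z + 3*z^2 - 6*z - 9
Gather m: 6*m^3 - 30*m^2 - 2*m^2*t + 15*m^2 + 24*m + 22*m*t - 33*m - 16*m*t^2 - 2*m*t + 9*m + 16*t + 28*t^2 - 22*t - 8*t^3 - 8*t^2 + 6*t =6*m^3 + m^2*(-2*t - 15) + m*(-16*t^2 + 20*t) - 8*t^3 + 20*t^2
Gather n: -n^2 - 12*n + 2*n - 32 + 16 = -n^2 - 10*n - 16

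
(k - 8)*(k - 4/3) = k^2 - 28*k/3 + 32/3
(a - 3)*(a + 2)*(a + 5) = a^3 + 4*a^2 - 11*a - 30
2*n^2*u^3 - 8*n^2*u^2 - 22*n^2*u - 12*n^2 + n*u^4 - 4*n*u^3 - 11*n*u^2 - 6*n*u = (2*n + u)*(u - 6)*(u + 1)*(n*u + n)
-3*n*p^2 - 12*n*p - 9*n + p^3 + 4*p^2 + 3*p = (-3*n + p)*(p + 1)*(p + 3)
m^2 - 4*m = m*(m - 4)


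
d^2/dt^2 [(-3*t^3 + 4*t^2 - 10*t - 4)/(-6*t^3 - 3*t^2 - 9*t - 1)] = 2*(-198*t^6 + 594*t^5 + 1944*t^4 + 636*t^3 + 513*t^2 + 171*t + 218)/(216*t^9 + 324*t^8 + 1134*t^7 + 1107*t^6 + 1809*t^5 + 1080*t^4 + 909*t^3 + 252*t^2 + 27*t + 1)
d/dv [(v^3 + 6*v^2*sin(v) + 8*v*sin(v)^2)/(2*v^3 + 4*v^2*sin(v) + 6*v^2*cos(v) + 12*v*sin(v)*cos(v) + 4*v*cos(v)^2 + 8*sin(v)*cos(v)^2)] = (3*v^3*sin(v)/2 + 2*v^3*cos(v) - 2*v^2*sin(v) + v^2*sin(2*v) + 3*v^2*cos(v)/2 + 6*v^2 + 5*v*cos(v) + v*cos(2*v) - v*cos(3*v) + v + sin(v) + sin(3*v))/((v + cos(v))^2*(v + 2*cos(v))^2)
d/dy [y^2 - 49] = 2*y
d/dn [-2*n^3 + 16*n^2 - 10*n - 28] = -6*n^2 + 32*n - 10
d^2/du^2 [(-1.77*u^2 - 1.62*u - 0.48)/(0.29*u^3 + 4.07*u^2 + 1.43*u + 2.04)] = (-0.297714*u^6 - 0.817451999999996*u^5 - 7.55281800000006*u^4 - 26.12835*u^3 + 50.775192*u^2 + 65.645136*u + 0.727248000000003)/(0.024389*u^9 + 1.026861*u^8 + 14.772252*u^7 + 78.060809*u^6 + 87.289356*u^5 + 131.421345*u^4 + 77.782823*u^3 + 63.327924*u^2 + 17.853264*u + 8.489664)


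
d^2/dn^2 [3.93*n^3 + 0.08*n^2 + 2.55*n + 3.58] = 23.58*n + 0.16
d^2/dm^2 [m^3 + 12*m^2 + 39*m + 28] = 6*m + 24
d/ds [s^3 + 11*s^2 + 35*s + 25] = 3*s^2 + 22*s + 35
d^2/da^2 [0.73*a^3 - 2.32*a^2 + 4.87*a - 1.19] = 4.38*a - 4.64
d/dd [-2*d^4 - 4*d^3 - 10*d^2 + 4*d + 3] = -8*d^3 - 12*d^2 - 20*d + 4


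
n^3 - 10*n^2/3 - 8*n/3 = n*(n - 4)*(n + 2/3)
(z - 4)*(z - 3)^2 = z^3 - 10*z^2 + 33*z - 36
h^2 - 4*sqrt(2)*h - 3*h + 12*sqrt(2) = (h - 3)*(h - 4*sqrt(2))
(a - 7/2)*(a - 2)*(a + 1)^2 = a^4 - 7*a^3/2 - 3*a^2 + 17*a/2 + 7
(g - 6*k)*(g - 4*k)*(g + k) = g^3 - 9*g^2*k + 14*g*k^2 + 24*k^3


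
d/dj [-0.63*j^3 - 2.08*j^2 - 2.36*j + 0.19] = -1.89*j^2 - 4.16*j - 2.36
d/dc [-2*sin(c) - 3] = -2*cos(c)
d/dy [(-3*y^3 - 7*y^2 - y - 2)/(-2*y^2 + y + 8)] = 3*(2*y^4 - 2*y^3 - 27*y^2 - 40*y - 2)/(4*y^4 - 4*y^3 - 31*y^2 + 16*y + 64)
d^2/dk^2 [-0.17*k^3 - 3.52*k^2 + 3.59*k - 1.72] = -1.02*k - 7.04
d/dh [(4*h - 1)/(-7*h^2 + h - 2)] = (-28*h^2 + 4*h + (4*h - 1)*(14*h - 1) - 8)/(7*h^2 - h + 2)^2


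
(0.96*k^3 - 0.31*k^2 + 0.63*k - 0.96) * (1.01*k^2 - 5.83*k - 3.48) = 0.9696*k^5 - 5.9099*k^4 - 0.8972*k^3 - 3.5637*k^2 + 3.4044*k + 3.3408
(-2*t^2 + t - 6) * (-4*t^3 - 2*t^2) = 8*t^5 + 22*t^3 + 12*t^2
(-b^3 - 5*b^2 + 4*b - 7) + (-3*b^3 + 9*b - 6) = -4*b^3 - 5*b^2 + 13*b - 13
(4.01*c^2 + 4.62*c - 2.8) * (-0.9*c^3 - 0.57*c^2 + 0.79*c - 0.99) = -3.609*c^5 - 6.4437*c^4 + 3.0545*c^3 + 1.2759*c^2 - 6.7858*c + 2.772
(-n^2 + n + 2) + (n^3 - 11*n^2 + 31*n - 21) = n^3 - 12*n^2 + 32*n - 19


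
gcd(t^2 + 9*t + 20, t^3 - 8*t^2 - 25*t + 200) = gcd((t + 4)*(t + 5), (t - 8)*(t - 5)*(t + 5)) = t + 5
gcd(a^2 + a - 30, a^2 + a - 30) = a^2 + a - 30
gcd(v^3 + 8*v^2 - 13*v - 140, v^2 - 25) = v + 5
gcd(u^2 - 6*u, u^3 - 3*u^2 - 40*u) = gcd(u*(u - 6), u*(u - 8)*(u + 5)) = u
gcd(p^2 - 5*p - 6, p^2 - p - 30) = p - 6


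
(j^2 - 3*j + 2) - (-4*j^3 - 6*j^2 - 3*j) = 4*j^3 + 7*j^2 + 2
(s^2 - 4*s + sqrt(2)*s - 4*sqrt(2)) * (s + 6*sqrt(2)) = s^3 - 4*s^2 + 7*sqrt(2)*s^2 - 28*sqrt(2)*s + 12*s - 48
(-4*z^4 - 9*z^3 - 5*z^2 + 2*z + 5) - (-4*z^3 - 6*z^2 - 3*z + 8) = -4*z^4 - 5*z^3 + z^2 + 5*z - 3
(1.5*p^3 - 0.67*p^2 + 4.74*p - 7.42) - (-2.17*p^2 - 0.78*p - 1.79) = 1.5*p^3 + 1.5*p^2 + 5.52*p - 5.63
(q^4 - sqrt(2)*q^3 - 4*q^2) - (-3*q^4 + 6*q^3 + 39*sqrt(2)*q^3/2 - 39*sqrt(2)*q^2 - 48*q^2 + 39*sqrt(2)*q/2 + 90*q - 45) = 4*q^4 - 41*sqrt(2)*q^3/2 - 6*q^3 + 44*q^2 + 39*sqrt(2)*q^2 - 90*q - 39*sqrt(2)*q/2 + 45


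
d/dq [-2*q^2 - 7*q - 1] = -4*q - 7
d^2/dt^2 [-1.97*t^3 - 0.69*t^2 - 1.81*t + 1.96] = -11.82*t - 1.38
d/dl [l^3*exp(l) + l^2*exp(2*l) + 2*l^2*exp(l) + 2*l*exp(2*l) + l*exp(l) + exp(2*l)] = (l^3 + 2*l^2*exp(l) + 5*l^2 + 6*l*exp(l) + 5*l + 4*exp(l) + 1)*exp(l)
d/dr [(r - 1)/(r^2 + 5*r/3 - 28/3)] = 3*(-3*r^2 + 6*r - 23)/(9*r^4 + 30*r^3 - 143*r^2 - 280*r + 784)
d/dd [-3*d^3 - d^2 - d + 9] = -9*d^2 - 2*d - 1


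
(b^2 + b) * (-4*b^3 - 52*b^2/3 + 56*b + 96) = -4*b^5 - 64*b^4/3 + 116*b^3/3 + 152*b^2 + 96*b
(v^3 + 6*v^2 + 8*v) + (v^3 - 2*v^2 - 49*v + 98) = 2*v^3 + 4*v^2 - 41*v + 98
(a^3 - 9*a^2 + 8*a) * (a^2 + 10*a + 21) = a^5 + a^4 - 61*a^3 - 109*a^2 + 168*a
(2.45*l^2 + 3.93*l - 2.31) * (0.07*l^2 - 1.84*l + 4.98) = 0.1715*l^4 - 4.2329*l^3 + 4.8081*l^2 + 23.8218*l - 11.5038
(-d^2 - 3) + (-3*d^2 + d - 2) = -4*d^2 + d - 5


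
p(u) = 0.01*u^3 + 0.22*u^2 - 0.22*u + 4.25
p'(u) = 0.03*u^2 + 0.44*u - 0.22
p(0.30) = 4.20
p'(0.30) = -0.09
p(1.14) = 4.30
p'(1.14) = 0.32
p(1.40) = 4.40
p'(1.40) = 0.45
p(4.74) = 9.22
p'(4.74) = 2.54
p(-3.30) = 7.01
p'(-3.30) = -1.35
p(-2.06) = 5.55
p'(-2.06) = -1.00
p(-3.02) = 6.65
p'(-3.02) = -1.28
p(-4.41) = 8.64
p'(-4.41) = -1.58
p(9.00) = 27.38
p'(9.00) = 6.17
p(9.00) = 27.38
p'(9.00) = 6.17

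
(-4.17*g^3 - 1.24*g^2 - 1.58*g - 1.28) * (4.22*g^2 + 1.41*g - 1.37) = -17.5974*g^5 - 11.1125*g^4 - 2.7031*g^3 - 5.9306*g^2 + 0.3598*g + 1.7536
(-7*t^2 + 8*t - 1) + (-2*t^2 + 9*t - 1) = -9*t^2 + 17*t - 2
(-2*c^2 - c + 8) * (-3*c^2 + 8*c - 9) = 6*c^4 - 13*c^3 - 14*c^2 + 73*c - 72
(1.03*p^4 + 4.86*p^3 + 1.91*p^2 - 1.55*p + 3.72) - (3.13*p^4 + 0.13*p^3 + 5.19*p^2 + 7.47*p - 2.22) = -2.1*p^4 + 4.73*p^3 - 3.28*p^2 - 9.02*p + 5.94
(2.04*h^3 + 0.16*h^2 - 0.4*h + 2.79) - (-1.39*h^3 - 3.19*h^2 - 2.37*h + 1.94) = 3.43*h^3 + 3.35*h^2 + 1.97*h + 0.85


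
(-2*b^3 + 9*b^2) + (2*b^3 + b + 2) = 9*b^2 + b + 2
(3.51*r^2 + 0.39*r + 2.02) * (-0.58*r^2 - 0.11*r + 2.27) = -2.0358*r^4 - 0.6123*r^3 + 6.7532*r^2 + 0.6631*r + 4.5854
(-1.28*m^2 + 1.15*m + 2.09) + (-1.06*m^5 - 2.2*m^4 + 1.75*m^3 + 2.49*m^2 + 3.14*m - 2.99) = -1.06*m^5 - 2.2*m^4 + 1.75*m^3 + 1.21*m^2 + 4.29*m - 0.9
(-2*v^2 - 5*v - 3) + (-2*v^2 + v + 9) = -4*v^2 - 4*v + 6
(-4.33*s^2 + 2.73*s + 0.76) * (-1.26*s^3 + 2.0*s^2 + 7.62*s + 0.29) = 5.4558*s^5 - 12.0998*s^4 - 28.4922*s^3 + 21.0669*s^2 + 6.5829*s + 0.2204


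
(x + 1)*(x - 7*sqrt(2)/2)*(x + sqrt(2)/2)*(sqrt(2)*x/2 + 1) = sqrt(2)*x^4/2 - 2*x^3 + sqrt(2)*x^3/2 - 19*sqrt(2)*x^2/4 - 2*x^2 - 19*sqrt(2)*x/4 - 7*x/2 - 7/2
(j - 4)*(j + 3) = j^2 - j - 12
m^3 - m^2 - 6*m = m*(m - 3)*(m + 2)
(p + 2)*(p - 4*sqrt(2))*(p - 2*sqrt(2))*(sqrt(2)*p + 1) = sqrt(2)*p^4 - 11*p^3 + 2*sqrt(2)*p^3 - 22*p^2 + 10*sqrt(2)*p^2 + 16*p + 20*sqrt(2)*p + 32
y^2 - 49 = (y - 7)*(y + 7)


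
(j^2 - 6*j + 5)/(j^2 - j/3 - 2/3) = 3*(j - 5)/(3*j + 2)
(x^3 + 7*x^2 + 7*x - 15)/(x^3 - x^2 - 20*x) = (-x^3 - 7*x^2 - 7*x + 15)/(x*(-x^2 + x + 20))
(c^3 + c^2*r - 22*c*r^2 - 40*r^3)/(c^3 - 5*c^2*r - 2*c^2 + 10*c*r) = (c^2 + 6*c*r + 8*r^2)/(c*(c - 2))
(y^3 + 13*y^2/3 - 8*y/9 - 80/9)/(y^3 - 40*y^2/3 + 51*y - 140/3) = (3*y^2 + 17*y + 20)/(3*(y^2 - 12*y + 35))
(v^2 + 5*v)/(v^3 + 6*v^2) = (v + 5)/(v*(v + 6))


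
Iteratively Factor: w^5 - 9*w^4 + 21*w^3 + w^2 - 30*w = (w - 3)*(w^4 - 6*w^3 + 3*w^2 + 10*w) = (w - 5)*(w - 3)*(w^3 - w^2 - 2*w) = (w - 5)*(w - 3)*(w + 1)*(w^2 - 2*w) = (w - 5)*(w - 3)*(w - 2)*(w + 1)*(w)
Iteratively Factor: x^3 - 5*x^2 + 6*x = (x - 2)*(x^2 - 3*x) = x*(x - 2)*(x - 3)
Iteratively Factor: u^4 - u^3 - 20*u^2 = (u)*(u^3 - u^2 - 20*u) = u^2*(u^2 - u - 20) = u^2*(u - 5)*(u + 4)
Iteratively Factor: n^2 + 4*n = (n)*(n + 4)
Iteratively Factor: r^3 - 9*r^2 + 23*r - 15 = (r - 3)*(r^2 - 6*r + 5) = (r - 5)*(r - 3)*(r - 1)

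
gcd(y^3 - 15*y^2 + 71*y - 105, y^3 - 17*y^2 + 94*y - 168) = y - 7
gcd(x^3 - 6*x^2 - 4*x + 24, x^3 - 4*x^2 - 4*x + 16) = x^2 - 4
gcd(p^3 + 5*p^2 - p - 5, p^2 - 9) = 1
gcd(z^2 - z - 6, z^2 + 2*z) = z + 2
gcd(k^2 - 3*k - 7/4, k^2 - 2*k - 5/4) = k + 1/2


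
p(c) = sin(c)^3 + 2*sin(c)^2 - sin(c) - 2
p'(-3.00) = 1.49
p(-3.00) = -1.82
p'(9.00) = -1.06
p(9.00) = -2.00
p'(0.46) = 1.22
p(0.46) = -1.96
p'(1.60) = -0.18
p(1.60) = -0.00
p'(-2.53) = 1.89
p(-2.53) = -0.96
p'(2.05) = -2.26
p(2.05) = -0.61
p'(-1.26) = -0.64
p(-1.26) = -0.10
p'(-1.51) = -0.12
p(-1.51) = -0.00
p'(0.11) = -0.52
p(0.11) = -2.08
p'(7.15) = 2.45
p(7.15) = -1.16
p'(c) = 3*sin(c)^2*cos(c) + 4*sin(c)*cos(c) - cos(c)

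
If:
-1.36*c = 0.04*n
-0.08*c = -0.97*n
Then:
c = 0.00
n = 0.00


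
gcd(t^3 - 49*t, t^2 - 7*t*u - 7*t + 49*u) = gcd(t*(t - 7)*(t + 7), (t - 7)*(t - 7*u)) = t - 7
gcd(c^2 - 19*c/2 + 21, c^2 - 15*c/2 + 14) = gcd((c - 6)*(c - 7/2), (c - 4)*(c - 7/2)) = c - 7/2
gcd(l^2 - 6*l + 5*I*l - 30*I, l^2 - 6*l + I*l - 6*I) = l - 6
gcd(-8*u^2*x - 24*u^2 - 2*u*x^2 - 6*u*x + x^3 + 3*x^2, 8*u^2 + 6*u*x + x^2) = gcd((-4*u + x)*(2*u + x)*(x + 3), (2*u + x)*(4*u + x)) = 2*u + x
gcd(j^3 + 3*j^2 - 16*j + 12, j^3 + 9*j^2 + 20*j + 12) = j + 6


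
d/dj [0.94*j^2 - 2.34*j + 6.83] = 1.88*j - 2.34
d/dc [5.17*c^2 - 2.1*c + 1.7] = 10.34*c - 2.1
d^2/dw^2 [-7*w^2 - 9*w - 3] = -14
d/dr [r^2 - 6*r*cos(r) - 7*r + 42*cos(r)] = 6*r*sin(r) + 2*r - 42*sin(r) - 6*cos(r) - 7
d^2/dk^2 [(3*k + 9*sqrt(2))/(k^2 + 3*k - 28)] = 6*((k + 3*sqrt(2))*(2*k + 3)^2 - 3*(k + 1 + sqrt(2))*(k^2 + 3*k - 28))/(k^2 + 3*k - 28)^3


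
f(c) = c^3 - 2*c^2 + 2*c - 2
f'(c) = 3*c^2 - 4*c + 2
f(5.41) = 108.62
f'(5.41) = 68.16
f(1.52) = -0.07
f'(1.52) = 2.85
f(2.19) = 3.29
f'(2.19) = 7.63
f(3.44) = 21.92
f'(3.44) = 23.74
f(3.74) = 29.82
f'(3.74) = 29.00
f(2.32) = 4.36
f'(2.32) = 8.87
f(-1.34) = -10.68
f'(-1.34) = 12.75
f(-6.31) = -345.49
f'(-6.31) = 146.69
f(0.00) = -2.00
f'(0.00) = 2.00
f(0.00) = -2.00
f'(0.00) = 2.00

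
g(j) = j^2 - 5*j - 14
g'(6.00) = 7.00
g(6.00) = -8.00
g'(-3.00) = -11.00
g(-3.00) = 10.00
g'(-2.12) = -9.24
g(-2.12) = 1.09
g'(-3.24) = -11.48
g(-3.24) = 12.70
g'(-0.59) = -6.18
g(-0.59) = -10.70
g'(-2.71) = -10.42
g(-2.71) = 6.89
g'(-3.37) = -11.74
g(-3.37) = 14.21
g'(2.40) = -0.20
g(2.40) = -20.24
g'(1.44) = -2.12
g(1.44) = -19.13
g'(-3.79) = -12.58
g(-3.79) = 19.31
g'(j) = 2*j - 5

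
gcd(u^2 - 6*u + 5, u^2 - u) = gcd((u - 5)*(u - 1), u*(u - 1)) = u - 1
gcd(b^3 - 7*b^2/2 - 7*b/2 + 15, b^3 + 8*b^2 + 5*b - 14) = b + 2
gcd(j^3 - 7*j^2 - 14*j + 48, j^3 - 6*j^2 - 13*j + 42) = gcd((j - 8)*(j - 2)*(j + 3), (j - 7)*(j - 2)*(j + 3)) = j^2 + j - 6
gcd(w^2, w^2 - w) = w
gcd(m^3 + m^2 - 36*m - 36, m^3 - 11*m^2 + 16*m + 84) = m - 6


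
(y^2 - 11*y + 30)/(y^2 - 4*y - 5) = (y - 6)/(y + 1)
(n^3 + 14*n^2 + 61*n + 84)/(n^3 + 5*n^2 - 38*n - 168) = (n + 3)/(n - 6)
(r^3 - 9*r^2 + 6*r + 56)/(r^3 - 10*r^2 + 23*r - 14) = (r^2 - 2*r - 8)/(r^2 - 3*r + 2)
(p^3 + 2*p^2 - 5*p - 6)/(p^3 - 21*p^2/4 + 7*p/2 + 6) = 4*(p^2 + 4*p + 3)/(4*p^2 - 13*p - 12)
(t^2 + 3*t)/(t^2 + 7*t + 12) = t/(t + 4)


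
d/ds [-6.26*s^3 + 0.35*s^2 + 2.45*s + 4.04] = -18.78*s^2 + 0.7*s + 2.45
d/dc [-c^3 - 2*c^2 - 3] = c*(-3*c - 4)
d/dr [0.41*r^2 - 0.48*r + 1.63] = 0.82*r - 0.48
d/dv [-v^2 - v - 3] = -2*v - 1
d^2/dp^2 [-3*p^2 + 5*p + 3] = -6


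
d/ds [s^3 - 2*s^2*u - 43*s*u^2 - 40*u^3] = 3*s^2 - 4*s*u - 43*u^2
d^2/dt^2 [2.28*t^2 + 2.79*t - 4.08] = 4.56000000000000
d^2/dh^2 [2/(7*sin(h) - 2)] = 14*(-7*sin(h)^2 - 2*sin(h) + 14)/(7*sin(h) - 2)^3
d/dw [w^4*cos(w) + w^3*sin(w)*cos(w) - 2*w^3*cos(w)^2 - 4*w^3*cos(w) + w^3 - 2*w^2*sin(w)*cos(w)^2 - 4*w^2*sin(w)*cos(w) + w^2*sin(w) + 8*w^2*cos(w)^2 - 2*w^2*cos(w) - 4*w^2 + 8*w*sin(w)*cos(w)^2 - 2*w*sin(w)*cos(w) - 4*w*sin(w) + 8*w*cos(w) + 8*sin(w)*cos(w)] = -w^4*sin(w) + 2*w^3*sin(2*w) + 4*sqrt(2)*w^3*sin(w + pi/4) + w^3*cos(2*w) + 2*w^2*sin(w) - 13*w^2*sin(2*w)/2 - 23*w^2*cos(w)/2 - 7*w^2*cos(2*w) - 3*w^2*cos(3*w)/2 - 7*w*sin(w) - 4*w*sin(2*w) - w*sin(3*w) - 6*w*cos(w) + 6*w*cos(2*w) + 6*w*cos(3*w) - 2*sin(w) - sin(2*w) + 2*sin(3*w) + 8*cos(w) + 8*cos(2*w)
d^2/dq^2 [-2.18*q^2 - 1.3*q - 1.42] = -4.36000000000000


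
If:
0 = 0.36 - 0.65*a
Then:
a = 0.55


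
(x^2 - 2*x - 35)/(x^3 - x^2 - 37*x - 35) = 1/(x + 1)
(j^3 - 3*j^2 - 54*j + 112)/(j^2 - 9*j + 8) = (j^2 + 5*j - 14)/(j - 1)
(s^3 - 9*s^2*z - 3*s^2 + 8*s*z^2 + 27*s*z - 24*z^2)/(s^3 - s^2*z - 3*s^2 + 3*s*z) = (s - 8*z)/s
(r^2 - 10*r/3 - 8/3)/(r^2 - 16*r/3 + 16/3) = (3*r + 2)/(3*r - 4)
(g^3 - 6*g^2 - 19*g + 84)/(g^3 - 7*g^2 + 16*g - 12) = (g^2 - 3*g - 28)/(g^2 - 4*g + 4)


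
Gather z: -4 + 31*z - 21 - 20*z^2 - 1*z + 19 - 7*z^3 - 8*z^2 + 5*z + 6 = -7*z^3 - 28*z^2 + 35*z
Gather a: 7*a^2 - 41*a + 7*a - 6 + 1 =7*a^2 - 34*a - 5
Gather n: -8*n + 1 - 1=-8*n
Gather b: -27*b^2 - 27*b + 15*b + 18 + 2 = -27*b^2 - 12*b + 20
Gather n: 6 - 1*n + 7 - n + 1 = 14 - 2*n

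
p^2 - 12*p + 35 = (p - 7)*(p - 5)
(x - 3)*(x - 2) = x^2 - 5*x + 6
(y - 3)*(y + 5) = y^2 + 2*y - 15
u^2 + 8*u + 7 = (u + 1)*(u + 7)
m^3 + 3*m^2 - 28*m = m*(m - 4)*(m + 7)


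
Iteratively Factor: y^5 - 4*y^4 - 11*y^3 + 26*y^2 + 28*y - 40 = (y + 2)*(y^4 - 6*y^3 + y^2 + 24*y - 20) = (y - 5)*(y + 2)*(y^3 - y^2 - 4*y + 4) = (y - 5)*(y - 2)*(y + 2)*(y^2 + y - 2) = (y - 5)*(y - 2)*(y + 2)^2*(y - 1)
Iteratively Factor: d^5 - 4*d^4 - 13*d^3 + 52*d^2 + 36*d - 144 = (d - 3)*(d^4 - d^3 - 16*d^2 + 4*d + 48) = (d - 3)*(d + 3)*(d^3 - 4*d^2 - 4*d + 16) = (d - 3)*(d - 2)*(d + 3)*(d^2 - 2*d - 8) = (d - 4)*(d - 3)*(d - 2)*(d + 3)*(d + 2)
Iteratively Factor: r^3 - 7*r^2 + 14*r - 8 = (r - 2)*(r^2 - 5*r + 4) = (r - 2)*(r - 1)*(r - 4)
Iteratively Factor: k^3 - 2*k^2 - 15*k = (k - 5)*(k^2 + 3*k) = (k - 5)*(k + 3)*(k)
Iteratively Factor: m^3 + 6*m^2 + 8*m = (m + 2)*(m^2 + 4*m) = (m + 2)*(m + 4)*(m)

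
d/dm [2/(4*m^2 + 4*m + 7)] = 8*(-2*m - 1)/(4*m^2 + 4*m + 7)^2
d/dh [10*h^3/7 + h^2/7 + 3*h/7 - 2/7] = 30*h^2/7 + 2*h/7 + 3/7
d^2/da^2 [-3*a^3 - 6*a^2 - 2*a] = -18*a - 12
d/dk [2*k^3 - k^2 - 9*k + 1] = 6*k^2 - 2*k - 9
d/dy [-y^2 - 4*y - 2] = -2*y - 4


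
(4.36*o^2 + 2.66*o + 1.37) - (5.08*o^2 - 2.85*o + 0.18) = -0.72*o^2 + 5.51*o + 1.19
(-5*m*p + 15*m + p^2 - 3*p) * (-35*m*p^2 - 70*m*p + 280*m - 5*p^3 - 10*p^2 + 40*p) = 175*m^2*p^3 - 175*m^2*p^2 - 2450*m^2*p + 4200*m^2 - 10*m*p^4 + 10*m*p^3 + 140*m*p^2 - 240*m*p - 5*p^5 + 5*p^4 + 70*p^3 - 120*p^2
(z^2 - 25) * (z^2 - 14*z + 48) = z^4 - 14*z^3 + 23*z^2 + 350*z - 1200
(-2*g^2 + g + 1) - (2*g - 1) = -2*g^2 - g + 2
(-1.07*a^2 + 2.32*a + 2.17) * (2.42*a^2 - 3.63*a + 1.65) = -2.5894*a^4 + 9.4985*a^3 - 4.9357*a^2 - 4.0491*a + 3.5805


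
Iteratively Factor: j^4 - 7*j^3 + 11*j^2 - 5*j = (j - 1)*(j^3 - 6*j^2 + 5*j) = j*(j - 1)*(j^2 - 6*j + 5) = j*(j - 5)*(j - 1)*(j - 1)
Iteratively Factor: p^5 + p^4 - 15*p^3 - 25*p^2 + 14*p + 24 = (p + 3)*(p^4 - 2*p^3 - 9*p^2 + 2*p + 8) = (p + 2)*(p + 3)*(p^3 - 4*p^2 - p + 4) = (p + 1)*(p + 2)*(p + 3)*(p^2 - 5*p + 4) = (p - 1)*(p + 1)*(p + 2)*(p + 3)*(p - 4)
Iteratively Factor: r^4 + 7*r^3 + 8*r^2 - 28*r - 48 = (r + 2)*(r^3 + 5*r^2 - 2*r - 24) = (r + 2)*(r + 3)*(r^2 + 2*r - 8) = (r - 2)*(r + 2)*(r + 3)*(r + 4)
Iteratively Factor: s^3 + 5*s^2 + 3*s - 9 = (s - 1)*(s^2 + 6*s + 9) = (s - 1)*(s + 3)*(s + 3)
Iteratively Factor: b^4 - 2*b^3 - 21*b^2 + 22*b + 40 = (b + 4)*(b^3 - 6*b^2 + 3*b + 10) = (b - 2)*(b + 4)*(b^2 - 4*b - 5) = (b - 5)*(b - 2)*(b + 4)*(b + 1)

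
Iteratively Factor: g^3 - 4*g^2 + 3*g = (g - 1)*(g^2 - 3*g) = g*(g - 1)*(g - 3)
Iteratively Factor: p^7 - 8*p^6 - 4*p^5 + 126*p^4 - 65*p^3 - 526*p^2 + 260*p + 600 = (p - 2)*(p^6 - 6*p^5 - 16*p^4 + 94*p^3 + 123*p^2 - 280*p - 300) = (p - 2)^2*(p^5 - 4*p^4 - 24*p^3 + 46*p^2 + 215*p + 150) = (p - 2)^2*(p + 3)*(p^4 - 7*p^3 - 3*p^2 + 55*p + 50) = (p - 2)^2*(p + 2)*(p + 3)*(p^3 - 9*p^2 + 15*p + 25) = (p - 2)^2*(p + 1)*(p + 2)*(p + 3)*(p^2 - 10*p + 25) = (p - 5)*(p - 2)^2*(p + 1)*(p + 2)*(p + 3)*(p - 5)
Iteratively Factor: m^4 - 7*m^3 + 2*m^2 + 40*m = (m - 5)*(m^3 - 2*m^2 - 8*m) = m*(m - 5)*(m^2 - 2*m - 8) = m*(m - 5)*(m - 4)*(m + 2)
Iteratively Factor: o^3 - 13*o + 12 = (o - 1)*(o^2 + o - 12) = (o - 3)*(o - 1)*(o + 4)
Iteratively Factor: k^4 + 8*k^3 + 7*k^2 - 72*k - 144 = (k + 4)*(k^3 + 4*k^2 - 9*k - 36) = (k + 4)^2*(k^2 - 9) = (k + 3)*(k + 4)^2*(k - 3)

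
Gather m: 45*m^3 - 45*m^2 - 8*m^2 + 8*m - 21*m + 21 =45*m^3 - 53*m^2 - 13*m + 21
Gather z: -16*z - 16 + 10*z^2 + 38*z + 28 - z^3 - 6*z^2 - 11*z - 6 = -z^3 + 4*z^2 + 11*z + 6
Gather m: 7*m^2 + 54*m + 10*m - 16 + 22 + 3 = 7*m^2 + 64*m + 9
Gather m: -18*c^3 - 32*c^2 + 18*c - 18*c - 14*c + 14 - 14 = -18*c^3 - 32*c^2 - 14*c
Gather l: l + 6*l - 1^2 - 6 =7*l - 7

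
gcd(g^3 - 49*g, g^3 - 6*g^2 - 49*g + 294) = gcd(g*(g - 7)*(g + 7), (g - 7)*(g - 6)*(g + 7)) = g^2 - 49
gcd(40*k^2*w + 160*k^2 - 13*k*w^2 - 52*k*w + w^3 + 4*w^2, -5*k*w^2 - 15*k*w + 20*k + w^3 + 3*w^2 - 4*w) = -5*k*w - 20*k + w^2 + 4*w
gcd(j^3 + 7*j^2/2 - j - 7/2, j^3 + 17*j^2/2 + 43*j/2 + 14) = j^2 + 9*j/2 + 7/2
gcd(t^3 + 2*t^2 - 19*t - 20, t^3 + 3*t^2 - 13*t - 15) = t^2 + 6*t + 5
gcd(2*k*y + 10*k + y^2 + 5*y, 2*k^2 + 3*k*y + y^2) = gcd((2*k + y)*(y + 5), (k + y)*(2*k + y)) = 2*k + y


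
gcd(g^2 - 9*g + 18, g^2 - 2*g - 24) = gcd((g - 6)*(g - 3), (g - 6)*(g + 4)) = g - 6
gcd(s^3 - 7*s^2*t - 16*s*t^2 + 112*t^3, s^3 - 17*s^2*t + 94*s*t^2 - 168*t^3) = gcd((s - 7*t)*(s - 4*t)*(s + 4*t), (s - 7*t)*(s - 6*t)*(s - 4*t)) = s^2 - 11*s*t + 28*t^2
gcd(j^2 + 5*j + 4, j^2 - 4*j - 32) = j + 4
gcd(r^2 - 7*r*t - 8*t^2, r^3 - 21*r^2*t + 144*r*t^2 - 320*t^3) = r - 8*t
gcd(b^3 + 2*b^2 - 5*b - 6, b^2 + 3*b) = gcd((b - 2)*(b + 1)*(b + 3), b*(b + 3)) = b + 3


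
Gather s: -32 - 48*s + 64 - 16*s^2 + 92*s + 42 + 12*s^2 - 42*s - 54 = -4*s^2 + 2*s + 20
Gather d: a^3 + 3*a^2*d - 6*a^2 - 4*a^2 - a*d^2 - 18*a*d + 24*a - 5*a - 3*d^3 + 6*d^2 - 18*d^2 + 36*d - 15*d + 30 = a^3 - 10*a^2 + 19*a - 3*d^3 + d^2*(-a - 12) + d*(3*a^2 - 18*a + 21) + 30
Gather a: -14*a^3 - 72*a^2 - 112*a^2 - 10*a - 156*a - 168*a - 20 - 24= -14*a^3 - 184*a^2 - 334*a - 44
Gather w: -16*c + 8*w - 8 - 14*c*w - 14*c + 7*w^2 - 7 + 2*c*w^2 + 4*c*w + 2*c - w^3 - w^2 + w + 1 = -28*c - w^3 + w^2*(2*c + 6) + w*(9 - 10*c) - 14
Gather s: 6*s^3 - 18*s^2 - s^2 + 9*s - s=6*s^3 - 19*s^2 + 8*s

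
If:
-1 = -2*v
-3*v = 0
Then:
No Solution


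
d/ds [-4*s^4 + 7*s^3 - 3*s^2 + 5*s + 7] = -16*s^3 + 21*s^2 - 6*s + 5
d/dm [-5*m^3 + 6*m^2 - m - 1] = -15*m^2 + 12*m - 1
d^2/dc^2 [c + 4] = 0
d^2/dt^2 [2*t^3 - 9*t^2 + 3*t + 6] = 12*t - 18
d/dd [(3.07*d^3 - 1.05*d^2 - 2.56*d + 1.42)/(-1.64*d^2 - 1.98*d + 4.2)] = (-5.0348*d^4 - 12.1572*d^3 + 36.5626*d^2 - 4.1624*d - 7.9404)/(2.6896*d^4 + 6.4944*d^3 - 9.8556*d^2 - 16.632*d + 17.64)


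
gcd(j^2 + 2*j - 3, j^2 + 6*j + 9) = j + 3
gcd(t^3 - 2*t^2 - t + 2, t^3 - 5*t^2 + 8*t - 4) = t^2 - 3*t + 2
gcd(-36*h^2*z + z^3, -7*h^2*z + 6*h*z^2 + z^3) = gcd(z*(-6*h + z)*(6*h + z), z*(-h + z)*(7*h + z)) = z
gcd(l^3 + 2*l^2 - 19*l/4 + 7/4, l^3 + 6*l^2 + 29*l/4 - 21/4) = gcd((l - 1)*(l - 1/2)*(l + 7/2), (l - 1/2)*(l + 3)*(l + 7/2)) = l^2 + 3*l - 7/4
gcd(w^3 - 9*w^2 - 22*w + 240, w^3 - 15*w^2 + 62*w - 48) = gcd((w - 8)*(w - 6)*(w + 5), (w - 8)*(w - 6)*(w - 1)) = w^2 - 14*w + 48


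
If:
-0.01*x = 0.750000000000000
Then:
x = -75.00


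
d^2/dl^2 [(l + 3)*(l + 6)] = 2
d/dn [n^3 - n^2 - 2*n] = 3*n^2 - 2*n - 2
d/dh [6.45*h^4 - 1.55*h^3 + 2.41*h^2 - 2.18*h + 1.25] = 25.8*h^3 - 4.65*h^2 + 4.82*h - 2.18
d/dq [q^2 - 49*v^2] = 2*q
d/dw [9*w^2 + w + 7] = 18*w + 1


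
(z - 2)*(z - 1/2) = z^2 - 5*z/2 + 1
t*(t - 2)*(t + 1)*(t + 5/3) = t^4 + 2*t^3/3 - 11*t^2/3 - 10*t/3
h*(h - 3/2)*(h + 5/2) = h^3 + h^2 - 15*h/4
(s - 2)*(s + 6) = s^2 + 4*s - 12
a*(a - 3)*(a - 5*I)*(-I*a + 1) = -I*a^4 - 4*a^3 + 3*I*a^3 + 12*a^2 - 5*I*a^2 + 15*I*a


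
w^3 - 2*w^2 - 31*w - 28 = (w - 7)*(w + 1)*(w + 4)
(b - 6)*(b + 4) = b^2 - 2*b - 24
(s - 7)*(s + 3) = s^2 - 4*s - 21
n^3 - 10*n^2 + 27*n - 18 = (n - 6)*(n - 3)*(n - 1)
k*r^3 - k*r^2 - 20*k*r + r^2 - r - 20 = (r - 5)*(r + 4)*(k*r + 1)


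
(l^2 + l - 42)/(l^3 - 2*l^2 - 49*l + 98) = (l - 6)/(l^2 - 9*l + 14)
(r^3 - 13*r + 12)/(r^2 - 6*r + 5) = (r^2 + r - 12)/(r - 5)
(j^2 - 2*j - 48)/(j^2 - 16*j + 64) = (j + 6)/(j - 8)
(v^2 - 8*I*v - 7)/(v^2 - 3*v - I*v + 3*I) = (v - 7*I)/(v - 3)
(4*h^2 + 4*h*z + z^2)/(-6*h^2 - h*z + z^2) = (2*h + z)/(-3*h + z)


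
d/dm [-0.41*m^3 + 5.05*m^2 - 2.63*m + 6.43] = -1.23*m^2 + 10.1*m - 2.63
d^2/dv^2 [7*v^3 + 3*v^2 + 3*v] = 42*v + 6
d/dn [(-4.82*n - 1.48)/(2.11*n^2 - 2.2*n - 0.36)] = (10.1702*n^2 + 6.2456*n - 1.5208)/(4.4521*n^4 - 9.284*n^3 + 3.3208*n^2 + 1.584*n + 0.1296)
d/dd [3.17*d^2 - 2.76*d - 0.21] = 6.34*d - 2.76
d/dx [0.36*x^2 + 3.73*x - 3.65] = 0.72*x + 3.73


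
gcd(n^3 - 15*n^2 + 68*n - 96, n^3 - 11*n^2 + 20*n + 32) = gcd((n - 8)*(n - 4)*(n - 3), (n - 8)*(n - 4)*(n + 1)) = n^2 - 12*n + 32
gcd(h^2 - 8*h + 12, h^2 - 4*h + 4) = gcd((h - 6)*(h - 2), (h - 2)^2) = h - 2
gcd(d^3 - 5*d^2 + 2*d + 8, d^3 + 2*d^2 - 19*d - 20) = d^2 - 3*d - 4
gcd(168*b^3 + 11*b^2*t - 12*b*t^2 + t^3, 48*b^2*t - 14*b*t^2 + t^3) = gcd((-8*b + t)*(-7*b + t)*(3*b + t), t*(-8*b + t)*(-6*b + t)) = -8*b + t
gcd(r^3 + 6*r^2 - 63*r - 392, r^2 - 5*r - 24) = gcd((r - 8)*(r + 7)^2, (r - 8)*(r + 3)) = r - 8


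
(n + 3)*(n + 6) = n^2 + 9*n + 18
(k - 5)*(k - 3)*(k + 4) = k^3 - 4*k^2 - 17*k + 60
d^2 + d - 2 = (d - 1)*(d + 2)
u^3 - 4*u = u*(u - 2)*(u + 2)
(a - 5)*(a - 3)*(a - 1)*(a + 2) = a^4 - 7*a^3 + 5*a^2 + 31*a - 30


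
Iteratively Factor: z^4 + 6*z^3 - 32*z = (z)*(z^3 + 6*z^2 - 32) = z*(z + 4)*(z^2 + 2*z - 8) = z*(z - 2)*(z + 4)*(z + 4)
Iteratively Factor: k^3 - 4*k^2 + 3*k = (k - 3)*(k^2 - k) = (k - 3)*(k - 1)*(k)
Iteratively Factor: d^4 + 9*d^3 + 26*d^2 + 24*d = (d + 2)*(d^3 + 7*d^2 + 12*d) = (d + 2)*(d + 4)*(d^2 + 3*d) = (d + 2)*(d + 3)*(d + 4)*(d)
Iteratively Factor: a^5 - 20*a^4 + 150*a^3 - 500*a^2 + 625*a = (a - 5)*(a^4 - 15*a^3 + 75*a^2 - 125*a) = (a - 5)^2*(a^3 - 10*a^2 + 25*a) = a*(a - 5)^2*(a^2 - 10*a + 25) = a*(a - 5)^3*(a - 5)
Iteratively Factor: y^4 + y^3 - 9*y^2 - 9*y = (y + 3)*(y^3 - 2*y^2 - 3*y) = y*(y + 3)*(y^2 - 2*y - 3) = y*(y + 1)*(y + 3)*(y - 3)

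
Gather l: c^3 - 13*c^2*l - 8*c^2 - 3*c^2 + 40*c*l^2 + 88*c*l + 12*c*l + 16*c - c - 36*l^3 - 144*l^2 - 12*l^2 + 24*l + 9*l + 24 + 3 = c^3 - 11*c^2 + 15*c - 36*l^3 + l^2*(40*c - 156) + l*(-13*c^2 + 100*c + 33) + 27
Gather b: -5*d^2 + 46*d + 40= -5*d^2 + 46*d + 40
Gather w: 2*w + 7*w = 9*w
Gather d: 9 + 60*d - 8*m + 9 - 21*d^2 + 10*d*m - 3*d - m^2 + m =-21*d^2 + d*(10*m + 57) - m^2 - 7*m + 18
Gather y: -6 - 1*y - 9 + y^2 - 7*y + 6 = y^2 - 8*y - 9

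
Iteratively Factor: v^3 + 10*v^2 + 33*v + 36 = (v + 3)*(v^2 + 7*v + 12) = (v + 3)*(v + 4)*(v + 3)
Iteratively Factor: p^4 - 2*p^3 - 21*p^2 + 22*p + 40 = (p + 4)*(p^3 - 6*p^2 + 3*p + 10) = (p + 1)*(p + 4)*(p^2 - 7*p + 10) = (p - 5)*(p + 1)*(p + 4)*(p - 2)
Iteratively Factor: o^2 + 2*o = (o)*(o + 2)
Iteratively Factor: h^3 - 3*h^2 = (h)*(h^2 - 3*h) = h^2*(h - 3)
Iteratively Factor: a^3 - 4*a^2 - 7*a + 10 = (a - 5)*(a^2 + a - 2) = (a - 5)*(a - 1)*(a + 2)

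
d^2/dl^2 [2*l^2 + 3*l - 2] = 4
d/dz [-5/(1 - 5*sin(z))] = -25*cos(z)/(5*sin(z) - 1)^2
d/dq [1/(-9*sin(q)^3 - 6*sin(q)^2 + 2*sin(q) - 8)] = (27*sin(q)^2 + 12*sin(q) - 2)*cos(q)/(9*sin(q)^3 + 6*sin(q)^2 - 2*sin(q) + 8)^2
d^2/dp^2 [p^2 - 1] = 2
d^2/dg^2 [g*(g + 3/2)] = 2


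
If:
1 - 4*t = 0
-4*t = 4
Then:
No Solution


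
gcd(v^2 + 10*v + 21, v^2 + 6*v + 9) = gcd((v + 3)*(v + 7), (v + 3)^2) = v + 3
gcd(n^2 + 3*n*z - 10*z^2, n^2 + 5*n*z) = n + 5*z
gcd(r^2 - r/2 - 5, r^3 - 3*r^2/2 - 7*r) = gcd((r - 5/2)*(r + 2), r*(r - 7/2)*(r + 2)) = r + 2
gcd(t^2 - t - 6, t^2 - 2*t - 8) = t + 2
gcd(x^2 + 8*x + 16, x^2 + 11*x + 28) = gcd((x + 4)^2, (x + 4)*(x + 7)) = x + 4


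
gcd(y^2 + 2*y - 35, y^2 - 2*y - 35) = 1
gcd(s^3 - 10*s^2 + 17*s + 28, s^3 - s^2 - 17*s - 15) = s + 1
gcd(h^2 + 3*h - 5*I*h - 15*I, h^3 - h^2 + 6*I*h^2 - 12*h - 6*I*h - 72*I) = h + 3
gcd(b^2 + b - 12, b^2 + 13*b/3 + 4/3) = b + 4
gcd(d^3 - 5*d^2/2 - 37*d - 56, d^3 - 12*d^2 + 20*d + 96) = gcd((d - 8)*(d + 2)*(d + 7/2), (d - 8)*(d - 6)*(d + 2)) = d^2 - 6*d - 16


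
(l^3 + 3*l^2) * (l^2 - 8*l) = l^5 - 5*l^4 - 24*l^3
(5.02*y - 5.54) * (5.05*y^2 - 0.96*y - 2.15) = 25.351*y^3 - 32.7962*y^2 - 5.4746*y + 11.911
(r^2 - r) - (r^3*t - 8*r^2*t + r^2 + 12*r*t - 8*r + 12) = -r^3*t + 8*r^2*t - 12*r*t + 7*r - 12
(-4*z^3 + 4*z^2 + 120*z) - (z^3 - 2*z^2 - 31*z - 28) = -5*z^3 + 6*z^2 + 151*z + 28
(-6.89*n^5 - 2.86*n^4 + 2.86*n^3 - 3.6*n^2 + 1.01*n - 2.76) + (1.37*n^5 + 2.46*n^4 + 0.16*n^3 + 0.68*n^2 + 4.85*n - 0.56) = -5.52*n^5 - 0.4*n^4 + 3.02*n^3 - 2.92*n^2 + 5.86*n - 3.32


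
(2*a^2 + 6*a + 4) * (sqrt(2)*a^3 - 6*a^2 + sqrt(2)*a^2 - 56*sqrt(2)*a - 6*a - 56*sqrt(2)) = 2*sqrt(2)*a^5 - 12*a^4 + 8*sqrt(2)*a^4 - 102*sqrt(2)*a^3 - 48*a^3 - 444*sqrt(2)*a^2 - 60*a^2 - 560*sqrt(2)*a - 24*a - 224*sqrt(2)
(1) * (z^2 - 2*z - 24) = z^2 - 2*z - 24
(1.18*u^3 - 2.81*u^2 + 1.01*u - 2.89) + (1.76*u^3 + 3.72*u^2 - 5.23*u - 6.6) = 2.94*u^3 + 0.91*u^2 - 4.22*u - 9.49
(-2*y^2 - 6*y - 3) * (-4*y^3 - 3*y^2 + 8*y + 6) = 8*y^5 + 30*y^4 + 14*y^3 - 51*y^2 - 60*y - 18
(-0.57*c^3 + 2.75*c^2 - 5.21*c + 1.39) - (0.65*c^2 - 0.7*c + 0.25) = -0.57*c^3 + 2.1*c^2 - 4.51*c + 1.14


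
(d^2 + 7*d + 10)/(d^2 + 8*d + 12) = (d + 5)/(d + 6)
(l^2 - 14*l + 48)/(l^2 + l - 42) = (l - 8)/(l + 7)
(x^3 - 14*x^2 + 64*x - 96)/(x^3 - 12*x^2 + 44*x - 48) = (x - 4)/(x - 2)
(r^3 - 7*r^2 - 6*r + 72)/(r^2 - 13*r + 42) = (r^2 - r - 12)/(r - 7)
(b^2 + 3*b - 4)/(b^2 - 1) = (b + 4)/(b + 1)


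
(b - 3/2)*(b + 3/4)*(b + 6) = b^3 + 21*b^2/4 - 45*b/8 - 27/4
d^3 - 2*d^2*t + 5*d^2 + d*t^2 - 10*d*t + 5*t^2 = (d + 5)*(d - t)^2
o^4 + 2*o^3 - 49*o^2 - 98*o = o*(o - 7)*(o + 2)*(o + 7)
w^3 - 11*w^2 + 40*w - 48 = (w - 4)^2*(w - 3)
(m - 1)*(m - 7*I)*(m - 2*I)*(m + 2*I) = m^4 - m^3 - 7*I*m^3 + 4*m^2 + 7*I*m^2 - 4*m - 28*I*m + 28*I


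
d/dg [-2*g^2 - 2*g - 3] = -4*g - 2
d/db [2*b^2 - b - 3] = 4*b - 1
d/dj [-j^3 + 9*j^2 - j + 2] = -3*j^2 + 18*j - 1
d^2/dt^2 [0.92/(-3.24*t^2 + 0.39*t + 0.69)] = (-19.315584*t^2 + 2.325024*t + 0.92*(6.48*t - 0.39)*(12.96*t - 0.78) + 4.113504)/(-3.24*t^2 + 0.39*t + 0.69)^3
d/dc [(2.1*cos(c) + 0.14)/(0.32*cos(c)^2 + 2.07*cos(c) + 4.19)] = (0.672*cos(c)^2 + 0.0895999999999999*cos(c) - 8.5092)*sin(c)/(0.1024*cos(c)^4 + 1.3248*cos(c)^3 + 6.9665*cos(c)^2 + 17.3466*cos(c) + 17.5561)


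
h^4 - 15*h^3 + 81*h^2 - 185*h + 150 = (h - 5)^2*(h - 3)*(h - 2)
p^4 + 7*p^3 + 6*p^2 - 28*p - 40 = (p - 2)*(p + 2)^2*(p + 5)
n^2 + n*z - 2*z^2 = (n - z)*(n + 2*z)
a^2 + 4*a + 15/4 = (a + 3/2)*(a + 5/2)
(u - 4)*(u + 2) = u^2 - 2*u - 8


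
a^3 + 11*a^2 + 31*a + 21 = (a + 1)*(a + 3)*(a + 7)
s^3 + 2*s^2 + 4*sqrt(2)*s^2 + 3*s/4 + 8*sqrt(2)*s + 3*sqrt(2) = (s + 1/2)*(s + 3/2)*(s + 4*sqrt(2))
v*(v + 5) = v^2 + 5*v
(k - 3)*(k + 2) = k^2 - k - 6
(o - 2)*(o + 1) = o^2 - o - 2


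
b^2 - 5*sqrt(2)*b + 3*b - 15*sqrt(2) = (b + 3)*(b - 5*sqrt(2))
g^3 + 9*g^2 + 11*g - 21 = (g - 1)*(g + 3)*(g + 7)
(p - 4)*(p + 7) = p^2 + 3*p - 28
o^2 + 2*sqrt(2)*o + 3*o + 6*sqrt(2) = (o + 3)*(o + 2*sqrt(2))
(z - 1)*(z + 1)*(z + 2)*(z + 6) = z^4 + 8*z^3 + 11*z^2 - 8*z - 12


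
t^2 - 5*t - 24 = (t - 8)*(t + 3)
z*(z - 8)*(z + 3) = z^3 - 5*z^2 - 24*z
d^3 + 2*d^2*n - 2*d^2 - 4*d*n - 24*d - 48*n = (d - 6)*(d + 4)*(d + 2*n)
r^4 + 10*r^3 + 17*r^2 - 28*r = r*(r - 1)*(r + 4)*(r + 7)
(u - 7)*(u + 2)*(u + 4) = u^3 - u^2 - 34*u - 56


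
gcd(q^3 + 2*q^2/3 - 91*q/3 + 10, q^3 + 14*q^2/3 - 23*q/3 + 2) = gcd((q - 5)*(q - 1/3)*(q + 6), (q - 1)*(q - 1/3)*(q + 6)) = q^2 + 17*q/3 - 2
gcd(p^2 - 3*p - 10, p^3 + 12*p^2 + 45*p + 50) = p + 2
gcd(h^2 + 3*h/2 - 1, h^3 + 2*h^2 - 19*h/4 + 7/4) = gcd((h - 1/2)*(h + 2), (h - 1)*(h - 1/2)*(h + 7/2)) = h - 1/2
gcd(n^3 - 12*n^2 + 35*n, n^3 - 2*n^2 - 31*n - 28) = n - 7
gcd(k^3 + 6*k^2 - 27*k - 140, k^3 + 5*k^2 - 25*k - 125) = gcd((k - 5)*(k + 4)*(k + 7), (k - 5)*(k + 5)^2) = k - 5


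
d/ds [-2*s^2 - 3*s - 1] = -4*s - 3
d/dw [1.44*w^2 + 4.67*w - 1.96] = 2.88*w + 4.67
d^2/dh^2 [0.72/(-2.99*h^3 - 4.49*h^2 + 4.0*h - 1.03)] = ((12.9168*h + 6.4656)*(2.99*h^3 + 4.49*h^2 - 4.0*h + 1.03) - 0.72*(8.97*h^2 + 8.98*h - 4.0)*(17.94*h^2 + 17.96*h - 8.0))/(2.99*h^3 + 4.49*h^2 - 4.0*h + 1.03)^3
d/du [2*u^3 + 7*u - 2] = 6*u^2 + 7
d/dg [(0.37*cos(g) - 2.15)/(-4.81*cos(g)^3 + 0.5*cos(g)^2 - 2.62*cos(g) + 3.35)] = (-3.5594*cos(g)^3 + 31.2095*cos(g)^2 - 2.15*cos(g) + 4.3935)*sin(g)/(23.1361*cos(g)^6 - 4.81*cos(g)^5 + 25.4544*cos(g)^4 - 34.847*cos(g)^3 + 10.2144*cos(g)^2 - 17.554*cos(g) + 11.2225)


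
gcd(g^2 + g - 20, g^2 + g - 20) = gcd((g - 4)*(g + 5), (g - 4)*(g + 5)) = g^2 + g - 20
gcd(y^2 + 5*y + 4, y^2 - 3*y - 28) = y + 4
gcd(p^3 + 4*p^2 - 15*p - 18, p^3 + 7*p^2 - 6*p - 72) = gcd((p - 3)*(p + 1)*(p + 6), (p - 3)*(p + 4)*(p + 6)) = p^2 + 3*p - 18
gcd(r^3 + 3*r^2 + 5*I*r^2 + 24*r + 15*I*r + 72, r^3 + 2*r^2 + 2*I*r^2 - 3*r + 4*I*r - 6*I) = r + 3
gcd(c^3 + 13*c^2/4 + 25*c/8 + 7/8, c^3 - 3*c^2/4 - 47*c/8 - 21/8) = c^2 + 9*c/4 + 7/8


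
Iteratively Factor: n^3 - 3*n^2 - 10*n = (n - 5)*(n^2 + 2*n) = n*(n - 5)*(n + 2)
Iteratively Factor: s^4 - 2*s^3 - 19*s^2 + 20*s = (s)*(s^3 - 2*s^2 - 19*s + 20) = s*(s - 1)*(s^2 - s - 20) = s*(s - 1)*(s + 4)*(s - 5)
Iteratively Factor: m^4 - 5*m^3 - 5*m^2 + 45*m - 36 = (m - 4)*(m^3 - m^2 - 9*m + 9) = (m - 4)*(m - 1)*(m^2 - 9) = (m - 4)*(m - 3)*(m - 1)*(m + 3)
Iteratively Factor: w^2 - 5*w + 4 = (w - 1)*(w - 4)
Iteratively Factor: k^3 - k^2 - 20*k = (k + 4)*(k^2 - 5*k) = (k - 5)*(k + 4)*(k)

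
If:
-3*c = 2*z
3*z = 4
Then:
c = -8/9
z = 4/3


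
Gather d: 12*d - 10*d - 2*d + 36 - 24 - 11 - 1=0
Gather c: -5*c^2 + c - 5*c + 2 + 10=-5*c^2 - 4*c + 12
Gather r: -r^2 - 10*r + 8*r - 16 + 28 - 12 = -r^2 - 2*r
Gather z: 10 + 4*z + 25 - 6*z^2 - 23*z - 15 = -6*z^2 - 19*z + 20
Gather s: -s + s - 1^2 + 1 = 0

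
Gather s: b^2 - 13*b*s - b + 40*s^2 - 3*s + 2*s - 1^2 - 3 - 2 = b^2 - b + 40*s^2 + s*(-13*b - 1) - 6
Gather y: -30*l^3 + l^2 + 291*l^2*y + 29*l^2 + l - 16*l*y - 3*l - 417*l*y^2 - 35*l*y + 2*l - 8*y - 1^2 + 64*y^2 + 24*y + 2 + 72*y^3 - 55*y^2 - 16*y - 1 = -30*l^3 + 30*l^2 + 72*y^3 + y^2*(9 - 417*l) + y*(291*l^2 - 51*l)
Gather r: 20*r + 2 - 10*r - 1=10*r + 1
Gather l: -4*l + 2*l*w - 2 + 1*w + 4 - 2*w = l*(2*w - 4) - w + 2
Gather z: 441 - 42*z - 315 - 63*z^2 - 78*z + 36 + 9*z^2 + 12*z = -54*z^2 - 108*z + 162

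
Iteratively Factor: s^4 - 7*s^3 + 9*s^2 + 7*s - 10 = (s - 2)*(s^3 - 5*s^2 - s + 5) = (s - 5)*(s - 2)*(s^2 - 1) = (s - 5)*(s - 2)*(s - 1)*(s + 1)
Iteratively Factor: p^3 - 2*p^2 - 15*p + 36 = (p - 3)*(p^2 + p - 12) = (p - 3)^2*(p + 4)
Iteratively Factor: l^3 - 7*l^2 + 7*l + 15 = (l - 3)*(l^2 - 4*l - 5) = (l - 5)*(l - 3)*(l + 1)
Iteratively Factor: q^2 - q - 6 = (q - 3)*(q + 2)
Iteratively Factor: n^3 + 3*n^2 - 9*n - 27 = (n + 3)*(n^2 - 9) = (n - 3)*(n + 3)*(n + 3)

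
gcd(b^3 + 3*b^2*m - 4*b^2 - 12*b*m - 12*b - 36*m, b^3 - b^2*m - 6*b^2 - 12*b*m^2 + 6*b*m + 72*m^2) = b^2 + 3*b*m - 6*b - 18*m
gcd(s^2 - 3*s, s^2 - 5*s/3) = s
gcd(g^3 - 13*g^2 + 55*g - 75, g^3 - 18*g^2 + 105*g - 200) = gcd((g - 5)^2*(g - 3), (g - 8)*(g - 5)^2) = g^2 - 10*g + 25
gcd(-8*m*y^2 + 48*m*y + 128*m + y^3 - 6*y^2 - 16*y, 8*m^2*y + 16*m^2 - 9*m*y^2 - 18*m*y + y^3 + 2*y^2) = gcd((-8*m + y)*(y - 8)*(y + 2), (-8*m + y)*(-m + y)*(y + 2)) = -8*m*y - 16*m + y^2 + 2*y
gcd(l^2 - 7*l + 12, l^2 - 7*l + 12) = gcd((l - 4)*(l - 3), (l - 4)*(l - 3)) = l^2 - 7*l + 12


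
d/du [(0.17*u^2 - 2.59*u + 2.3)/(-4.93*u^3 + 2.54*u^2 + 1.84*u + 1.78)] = (0.8381*u^4 - 25.5374*u^3 + 40.9084*u^2 - 11.0788*u - 8.8422)/(24.3049*u^6 - 25.0444*u^5 - 11.6908*u^4 - 8.2036*u^3 + 12.428*u^2 + 6.5504*u + 3.1684)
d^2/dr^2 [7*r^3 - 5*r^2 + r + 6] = 42*r - 10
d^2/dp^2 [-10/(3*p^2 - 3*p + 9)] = 20*(p^2 - p - (2*p - 1)^2 + 3)/(3*(p^2 - p + 3)^3)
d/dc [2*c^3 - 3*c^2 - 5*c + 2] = 6*c^2 - 6*c - 5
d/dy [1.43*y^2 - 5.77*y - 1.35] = 2.86*y - 5.77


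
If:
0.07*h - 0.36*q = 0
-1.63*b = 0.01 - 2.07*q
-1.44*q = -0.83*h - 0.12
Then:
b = -0.06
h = -0.22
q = -0.04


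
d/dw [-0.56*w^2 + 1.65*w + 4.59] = 1.65 - 1.12*w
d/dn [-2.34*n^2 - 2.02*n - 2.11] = -4.68*n - 2.02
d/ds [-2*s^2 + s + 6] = 1 - 4*s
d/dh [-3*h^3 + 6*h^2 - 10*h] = -9*h^2 + 12*h - 10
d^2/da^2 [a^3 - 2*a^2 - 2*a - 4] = 6*a - 4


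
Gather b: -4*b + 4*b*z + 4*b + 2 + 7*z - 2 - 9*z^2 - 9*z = 4*b*z - 9*z^2 - 2*z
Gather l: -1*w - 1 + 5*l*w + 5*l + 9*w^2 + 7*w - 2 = l*(5*w + 5) + 9*w^2 + 6*w - 3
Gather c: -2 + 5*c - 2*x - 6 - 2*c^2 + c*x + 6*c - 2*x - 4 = -2*c^2 + c*(x + 11) - 4*x - 12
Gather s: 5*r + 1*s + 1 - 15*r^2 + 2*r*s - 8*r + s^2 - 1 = -15*r^2 - 3*r + s^2 + s*(2*r + 1)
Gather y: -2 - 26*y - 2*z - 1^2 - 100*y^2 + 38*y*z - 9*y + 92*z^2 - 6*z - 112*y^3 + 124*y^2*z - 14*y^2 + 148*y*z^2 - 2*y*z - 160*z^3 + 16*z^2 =-112*y^3 + y^2*(124*z - 114) + y*(148*z^2 + 36*z - 35) - 160*z^3 + 108*z^2 - 8*z - 3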